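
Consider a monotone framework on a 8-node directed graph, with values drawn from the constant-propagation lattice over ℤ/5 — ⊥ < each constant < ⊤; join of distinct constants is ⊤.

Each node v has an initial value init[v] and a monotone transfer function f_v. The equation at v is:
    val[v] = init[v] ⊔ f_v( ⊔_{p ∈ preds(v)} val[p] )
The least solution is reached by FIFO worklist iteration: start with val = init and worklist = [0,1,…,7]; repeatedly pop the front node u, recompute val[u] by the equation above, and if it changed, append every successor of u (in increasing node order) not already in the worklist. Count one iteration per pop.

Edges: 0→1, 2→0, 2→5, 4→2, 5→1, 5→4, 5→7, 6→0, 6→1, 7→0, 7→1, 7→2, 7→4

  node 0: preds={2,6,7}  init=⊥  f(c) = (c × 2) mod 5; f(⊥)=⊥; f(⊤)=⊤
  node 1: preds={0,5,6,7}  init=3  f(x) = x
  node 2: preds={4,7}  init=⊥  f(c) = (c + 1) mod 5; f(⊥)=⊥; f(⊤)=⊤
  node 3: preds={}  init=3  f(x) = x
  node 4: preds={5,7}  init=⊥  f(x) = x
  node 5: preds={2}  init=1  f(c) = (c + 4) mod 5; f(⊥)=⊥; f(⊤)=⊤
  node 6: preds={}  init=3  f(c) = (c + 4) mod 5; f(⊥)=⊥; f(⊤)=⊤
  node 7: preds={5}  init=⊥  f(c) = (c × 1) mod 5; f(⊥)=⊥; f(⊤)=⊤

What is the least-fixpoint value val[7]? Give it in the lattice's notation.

1

Iteration log — 13 steps:
  step 1. node 0  ⊔preds=3  new=1  old=⊥  +wl: 
  step 2. node 1  ⊔preds=⊤  new=⊤  old=3  +wl: 
  step 3. node 2  ⊔preds=⊥  new=⊥  stable
  step 4. node 3  ⊔preds=⊥  new=3  stable
  step 5. node 4  ⊔preds=1  new=1  old=⊥  +wl: 2
  step 6. node 5  ⊔preds=⊥  new=1  stable
  step 7. node 6  ⊔preds=⊥  new=3  stable
  step 8. node 7  ⊔preds=1  new=1  old=⊥  +wl: 0,1,4
  step 9. node 2  ⊔preds=1  new=2  old=⊥  +wl: 5
  step 10. node 0  ⊔preds=⊤  new=⊤  old=1  +wl: 
  step 11. node 1  ⊔preds=⊤  new=⊤  stable
  step 12. node 4  ⊔preds=1  new=1  stable
  step 13. node 5  ⊔preds=2  new=1  stable

Least fixpoint reached:
  node 0: ⊤
  node 1: ⊤
  node 2: 2
  node 3: 3
  node 4: 1
  node 5: 1
  node 6: 3
  node 7: 1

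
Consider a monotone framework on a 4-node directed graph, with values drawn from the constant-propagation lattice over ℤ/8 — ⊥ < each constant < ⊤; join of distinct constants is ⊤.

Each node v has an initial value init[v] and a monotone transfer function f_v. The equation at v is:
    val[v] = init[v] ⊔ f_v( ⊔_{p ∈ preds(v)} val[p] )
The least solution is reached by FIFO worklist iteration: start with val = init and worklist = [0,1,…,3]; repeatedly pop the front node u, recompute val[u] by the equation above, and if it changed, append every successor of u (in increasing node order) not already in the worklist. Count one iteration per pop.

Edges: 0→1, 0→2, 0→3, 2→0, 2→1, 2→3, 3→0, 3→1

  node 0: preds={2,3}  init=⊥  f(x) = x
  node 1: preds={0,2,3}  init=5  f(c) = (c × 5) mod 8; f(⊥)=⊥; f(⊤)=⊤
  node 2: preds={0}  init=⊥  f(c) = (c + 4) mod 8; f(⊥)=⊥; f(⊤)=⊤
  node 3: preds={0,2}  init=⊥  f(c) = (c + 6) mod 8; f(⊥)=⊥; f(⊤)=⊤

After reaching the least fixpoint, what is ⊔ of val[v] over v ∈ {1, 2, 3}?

5

Iteration log — 4 steps:
  step 1. node 0  ⊔preds=⊥  new=⊥  stable
  step 2. node 1  ⊔preds=⊥  new=5  stable
  step 3. node 2  ⊔preds=⊥  new=⊥  stable
  step 4. node 3  ⊔preds=⊥  new=⊥  stable

Least fixpoint reached:
  node 0: ⊥
  node 1: 5
  node 2: ⊥
  node 3: ⊥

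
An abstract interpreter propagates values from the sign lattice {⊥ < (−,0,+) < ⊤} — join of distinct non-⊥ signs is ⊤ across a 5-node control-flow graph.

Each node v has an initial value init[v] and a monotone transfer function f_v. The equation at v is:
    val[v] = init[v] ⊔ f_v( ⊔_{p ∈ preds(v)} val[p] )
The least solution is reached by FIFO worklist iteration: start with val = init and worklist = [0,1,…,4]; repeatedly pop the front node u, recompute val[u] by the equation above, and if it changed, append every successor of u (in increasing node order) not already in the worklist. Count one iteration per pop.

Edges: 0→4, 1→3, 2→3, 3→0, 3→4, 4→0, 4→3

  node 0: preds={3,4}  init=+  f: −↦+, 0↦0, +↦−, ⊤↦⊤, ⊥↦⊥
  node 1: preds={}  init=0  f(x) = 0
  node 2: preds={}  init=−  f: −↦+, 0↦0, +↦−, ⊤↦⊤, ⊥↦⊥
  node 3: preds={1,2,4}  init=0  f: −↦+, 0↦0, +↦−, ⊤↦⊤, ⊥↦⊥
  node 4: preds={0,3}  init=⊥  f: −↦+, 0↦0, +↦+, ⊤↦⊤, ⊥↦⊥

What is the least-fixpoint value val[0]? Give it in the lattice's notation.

Iteration log — 7 steps:
  step 1. node 0  ⊔preds=0  new=⊤  old=+  +wl: 
  step 2. node 1  ⊔preds=⊥  new=0  stable
  step 3. node 2  ⊔preds=⊥  new=−  stable
  step 4. node 3  ⊔preds=⊤  new=⊤  old=0  +wl: 0
  step 5. node 4  ⊔preds=⊤  new=⊤  old=⊥  +wl: 3
  step 6. node 0  ⊔preds=⊤  new=⊤  stable
  step 7. node 3  ⊔preds=⊤  new=⊤  stable

Least fixpoint reached:
  node 0: ⊤
  node 1: 0
  node 2: −
  node 3: ⊤
  node 4: ⊤

⊤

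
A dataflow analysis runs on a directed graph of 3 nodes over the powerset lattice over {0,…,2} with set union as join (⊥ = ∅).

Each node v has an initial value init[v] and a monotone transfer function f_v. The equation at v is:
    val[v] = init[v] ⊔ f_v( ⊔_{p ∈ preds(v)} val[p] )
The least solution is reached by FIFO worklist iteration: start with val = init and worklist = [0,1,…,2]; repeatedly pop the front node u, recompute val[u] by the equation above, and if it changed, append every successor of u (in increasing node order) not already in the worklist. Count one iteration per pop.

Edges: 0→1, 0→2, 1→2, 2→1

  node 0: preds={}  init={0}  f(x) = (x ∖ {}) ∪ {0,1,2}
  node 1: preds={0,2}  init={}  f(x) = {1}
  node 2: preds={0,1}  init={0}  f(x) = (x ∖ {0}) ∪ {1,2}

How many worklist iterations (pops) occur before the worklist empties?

4

Worklist (4 pops):
  #1 pop 0: in={} → {0,1,2} (was {0}); enqueue []
  #2 pop 1: in={0,1,2} → {1} (was {}); enqueue []
  #3 pop 2: in={0,1,2} → {0,1,2} (was {0}); enqueue [1]
  #4 pop 1: in={0,1,2} → {1} (no change)

Fixpoint:
  val[0] = {0,1,2}
  val[1] = {1}
  val[2] = {0,1,2}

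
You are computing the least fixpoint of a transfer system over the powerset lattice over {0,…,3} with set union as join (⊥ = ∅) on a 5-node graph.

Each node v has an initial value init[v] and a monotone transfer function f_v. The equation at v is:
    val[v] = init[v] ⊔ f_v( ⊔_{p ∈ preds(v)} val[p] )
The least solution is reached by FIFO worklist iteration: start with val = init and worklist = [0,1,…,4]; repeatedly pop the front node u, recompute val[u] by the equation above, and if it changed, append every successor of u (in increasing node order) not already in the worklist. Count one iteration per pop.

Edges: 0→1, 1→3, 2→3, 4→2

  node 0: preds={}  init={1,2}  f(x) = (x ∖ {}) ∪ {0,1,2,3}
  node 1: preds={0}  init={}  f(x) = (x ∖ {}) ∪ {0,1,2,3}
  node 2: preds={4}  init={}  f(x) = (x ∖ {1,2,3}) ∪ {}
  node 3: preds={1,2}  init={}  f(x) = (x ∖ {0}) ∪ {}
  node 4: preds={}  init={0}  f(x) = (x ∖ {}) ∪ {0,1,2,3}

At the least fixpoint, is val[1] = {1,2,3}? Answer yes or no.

Trace (6 dequeues):
  [1] u=0 | in {} | out {0,1,2,3} | prev {1,2} | push {}
  [2] u=1 | in {0,1,2,3} | out {0,1,2,3} | prev {} | push {}
  [3] u=2 | in {0} | out {0} | prev {} | push {}
  [4] u=3 | in {0,1,2,3} | out {1,2,3} | prev {} | push {}
  [5] u=4 | in {} | out {0,1,2,3} | prev {0} | push {2}
  [6] u=2 | in {0,1,2,3} | out {0} | ==

Converged values:
  [0] {0,1,2,3}
  [1] {0,1,2,3}
  [2] {0}
  [3] {1,2,3}
  [4] {0,1,2,3}

no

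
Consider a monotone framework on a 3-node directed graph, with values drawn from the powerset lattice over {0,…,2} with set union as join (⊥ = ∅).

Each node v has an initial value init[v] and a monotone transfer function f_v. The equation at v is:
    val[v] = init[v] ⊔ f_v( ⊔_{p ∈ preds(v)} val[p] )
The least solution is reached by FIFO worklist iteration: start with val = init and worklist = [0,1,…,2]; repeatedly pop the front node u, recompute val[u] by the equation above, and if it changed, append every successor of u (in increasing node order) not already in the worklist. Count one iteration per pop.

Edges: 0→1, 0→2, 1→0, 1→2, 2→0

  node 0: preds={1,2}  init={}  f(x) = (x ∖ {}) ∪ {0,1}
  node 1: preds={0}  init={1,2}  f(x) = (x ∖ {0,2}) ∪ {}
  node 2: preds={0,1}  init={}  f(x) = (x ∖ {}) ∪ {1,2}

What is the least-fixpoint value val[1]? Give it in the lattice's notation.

Trace (4 dequeues):
  [1] u=0 | in {1,2} | out {0,1,2} | prev {} | push {}
  [2] u=1 | in {0,1,2} | out {1,2} | ==
  [3] u=2 | in {0,1,2} | out {0,1,2} | prev {} | push {0}
  [4] u=0 | in {0,1,2} | out {0,1,2} | ==

Converged values:
  [0] {0,1,2}
  [1] {1,2}
  [2] {0,1,2}

{1,2}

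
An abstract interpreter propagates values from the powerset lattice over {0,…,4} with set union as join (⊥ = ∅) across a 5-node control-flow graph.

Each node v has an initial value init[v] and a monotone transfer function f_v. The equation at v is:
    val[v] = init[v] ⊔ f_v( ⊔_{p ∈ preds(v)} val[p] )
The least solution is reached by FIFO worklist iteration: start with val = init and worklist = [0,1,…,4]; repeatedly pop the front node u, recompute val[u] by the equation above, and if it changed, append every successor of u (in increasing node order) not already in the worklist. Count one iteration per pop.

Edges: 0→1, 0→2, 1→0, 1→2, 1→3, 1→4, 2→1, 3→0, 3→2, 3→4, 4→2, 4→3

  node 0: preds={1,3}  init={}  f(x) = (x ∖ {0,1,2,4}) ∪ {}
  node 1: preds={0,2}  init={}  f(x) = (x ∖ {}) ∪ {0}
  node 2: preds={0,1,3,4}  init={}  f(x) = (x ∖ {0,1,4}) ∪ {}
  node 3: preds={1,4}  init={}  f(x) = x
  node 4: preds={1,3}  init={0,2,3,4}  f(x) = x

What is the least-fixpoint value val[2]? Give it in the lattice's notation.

{2,3}

Worklist (11 pops):
  #1 pop 0: in={} → {} (no change)
  #2 pop 1: in={} → {0} (was {}); enqueue [0]
  #3 pop 2: in={0,2,3,4} → {2,3} (was {}); enqueue [1]
  #4 pop 3: in={0,2,3,4} → {0,2,3,4} (was {}); enqueue [2]
  #5 pop 4: in={0,2,3,4} → {0,2,3,4} (no change)
  #6 pop 0: in={0,2,3,4} → {3} (was {}); enqueue []
  #7 pop 1: in={2,3} → {0,2,3} (was {0}); enqueue [0,3,4]
  #8 pop 2: in={0,2,3,4} → {2,3} (no change)
  #9 pop 0: in={0,2,3,4} → {3} (no change)
  #10 pop 3: in={0,2,3,4} → {0,2,3,4} (no change)
  #11 pop 4: in={0,2,3,4} → {0,2,3,4} (no change)

Fixpoint:
  val[0] = {3}
  val[1] = {0,2,3}
  val[2] = {2,3}
  val[3] = {0,2,3,4}
  val[4] = {0,2,3,4}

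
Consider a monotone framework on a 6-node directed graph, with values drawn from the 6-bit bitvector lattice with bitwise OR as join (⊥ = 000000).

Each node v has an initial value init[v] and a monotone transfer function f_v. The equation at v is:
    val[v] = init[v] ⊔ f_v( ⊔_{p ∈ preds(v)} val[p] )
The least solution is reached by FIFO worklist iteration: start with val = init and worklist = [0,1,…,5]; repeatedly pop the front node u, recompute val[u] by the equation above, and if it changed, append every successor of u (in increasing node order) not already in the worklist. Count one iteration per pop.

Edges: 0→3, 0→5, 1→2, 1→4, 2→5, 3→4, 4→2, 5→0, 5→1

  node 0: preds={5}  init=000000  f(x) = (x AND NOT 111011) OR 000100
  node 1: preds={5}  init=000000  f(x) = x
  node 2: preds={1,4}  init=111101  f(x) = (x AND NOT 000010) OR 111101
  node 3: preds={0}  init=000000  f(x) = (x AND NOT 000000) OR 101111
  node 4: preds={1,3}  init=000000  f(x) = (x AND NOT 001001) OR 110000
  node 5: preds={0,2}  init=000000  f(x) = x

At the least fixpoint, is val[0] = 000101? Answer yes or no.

Worklist (11 pops):
  #1 pop 0: in=000000 → 000100 (was 000000); enqueue []
  #2 pop 1: in=000000 → 000000 (no change)
  #3 pop 2: in=000000 → 111101 (no change)
  #4 pop 3: in=000100 → 101111 (was 000000); enqueue []
  #5 pop 4: in=101111 → 110110 (was 000000); enqueue [2]
  #6 pop 5: in=111101 → 111101 (was 000000); enqueue [0,1]
  #7 pop 2: in=110110 → 111101 (no change)
  #8 pop 0: in=111101 → 000100 (no change)
  #9 pop 1: in=111101 → 111101 (was 000000); enqueue [2,4]
  #10 pop 2: in=111111 → 111101 (no change)
  #11 pop 4: in=111111 → 110110 (no change)

Fixpoint:
  val[0] = 000100
  val[1] = 111101
  val[2] = 111101
  val[3] = 101111
  val[4] = 110110
  val[5] = 111101

no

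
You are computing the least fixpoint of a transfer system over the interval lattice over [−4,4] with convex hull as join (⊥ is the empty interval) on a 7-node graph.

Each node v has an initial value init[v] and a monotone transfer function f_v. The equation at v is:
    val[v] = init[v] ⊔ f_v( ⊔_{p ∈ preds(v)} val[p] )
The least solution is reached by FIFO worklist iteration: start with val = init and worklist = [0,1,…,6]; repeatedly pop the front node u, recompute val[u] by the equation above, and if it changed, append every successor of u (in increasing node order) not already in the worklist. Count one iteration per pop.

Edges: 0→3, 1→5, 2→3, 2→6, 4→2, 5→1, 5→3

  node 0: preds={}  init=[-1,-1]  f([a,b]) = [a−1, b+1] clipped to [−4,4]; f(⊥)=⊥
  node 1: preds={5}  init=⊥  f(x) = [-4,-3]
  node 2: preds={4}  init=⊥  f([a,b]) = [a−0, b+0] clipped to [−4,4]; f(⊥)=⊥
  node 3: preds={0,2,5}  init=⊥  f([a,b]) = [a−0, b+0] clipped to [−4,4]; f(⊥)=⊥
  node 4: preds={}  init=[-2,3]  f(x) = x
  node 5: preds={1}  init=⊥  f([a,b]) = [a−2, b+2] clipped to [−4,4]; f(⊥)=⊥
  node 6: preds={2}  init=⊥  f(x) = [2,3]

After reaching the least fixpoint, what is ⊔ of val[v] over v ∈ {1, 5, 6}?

[-4,3]

Worklist (9 pops):
  #1 pop 0: in=⊥ → [-1,-1] (no change)
  #2 pop 1: in=⊥ → [-4,-3] (was ⊥); enqueue []
  #3 pop 2: in=[-2,3] → [-2,3] (was ⊥); enqueue []
  #4 pop 3: in=[-2,3] → [-2,3] (was ⊥); enqueue []
  #5 pop 4: in=⊥ → [-2,3] (no change)
  #6 pop 5: in=[-4,-3] → [-4,-1] (was ⊥); enqueue [1,3]
  #7 pop 6: in=[-2,3] → [2,3] (was ⊥); enqueue []
  #8 pop 1: in=[-4,-1] → [-4,-3] (no change)
  #9 pop 3: in=[-4,3] → [-4,3] (was [-2,3]); enqueue []

Fixpoint:
  val[0] = [-1,-1]
  val[1] = [-4,-3]
  val[2] = [-2,3]
  val[3] = [-4,3]
  val[4] = [-2,3]
  val[5] = [-4,-1]
  val[6] = [2,3]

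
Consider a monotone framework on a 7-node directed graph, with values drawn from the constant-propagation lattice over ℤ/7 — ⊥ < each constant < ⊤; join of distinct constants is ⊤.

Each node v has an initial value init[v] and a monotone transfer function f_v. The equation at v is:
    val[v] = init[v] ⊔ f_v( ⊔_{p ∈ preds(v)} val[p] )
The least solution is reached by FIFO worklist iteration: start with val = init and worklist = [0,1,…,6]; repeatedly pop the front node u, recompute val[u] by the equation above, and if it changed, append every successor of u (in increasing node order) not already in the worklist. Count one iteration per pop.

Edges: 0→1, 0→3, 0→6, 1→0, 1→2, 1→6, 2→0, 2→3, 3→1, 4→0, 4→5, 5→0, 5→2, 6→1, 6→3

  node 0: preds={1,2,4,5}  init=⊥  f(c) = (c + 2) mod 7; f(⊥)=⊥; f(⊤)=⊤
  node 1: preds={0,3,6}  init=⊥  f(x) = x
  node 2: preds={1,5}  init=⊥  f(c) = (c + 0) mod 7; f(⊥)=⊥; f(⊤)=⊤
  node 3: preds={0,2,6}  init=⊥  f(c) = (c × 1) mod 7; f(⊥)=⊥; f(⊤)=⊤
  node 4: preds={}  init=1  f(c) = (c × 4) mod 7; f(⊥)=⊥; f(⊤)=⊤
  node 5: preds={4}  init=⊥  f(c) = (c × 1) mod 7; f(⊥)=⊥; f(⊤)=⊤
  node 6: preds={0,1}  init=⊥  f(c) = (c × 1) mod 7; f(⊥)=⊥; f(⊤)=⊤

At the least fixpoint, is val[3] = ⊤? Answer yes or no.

yes

Iteration log — 15 steps:
  step 1. node 0  ⊔preds=1  new=3  old=⊥  +wl: 
  step 2. node 1  ⊔preds=3  new=3  old=⊥  +wl: 0
  step 3. node 2  ⊔preds=3  new=3  old=⊥  +wl: 
  step 4. node 3  ⊔preds=3  new=3  old=⊥  +wl: 1
  step 5. node 4  ⊔preds=⊥  new=1  stable
  step 6. node 5  ⊔preds=1  new=1  old=⊥  +wl: 2
  step 7. node 6  ⊔preds=3  new=3  old=⊥  +wl: 3
  step 8. node 0  ⊔preds=⊤  new=⊤  old=3  +wl: 6
  step 9. node 1  ⊔preds=⊤  new=⊤  old=3  +wl: 0
  step 10. node 2  ⊔preds=⊤  new=⊤  old=3  +wl: 
  step 11. node 3  ⊔preds=⊤  new=⊤  old=3  +wl: 1
  step 12. node 6  ⊔preds=⊤  new=⊤  old=3  +wl: 3
  step 13. node 0  ⊔preds=⊤  new=⊤  stable
  step 14. node 1  ⊔preds=⊤  new=⊤  stable
  step 15. node 3  ⊔preds=⊤  new=⊤  stable

Least fixpoint reached:
  node 0: ⊤
  node 1: ⊤
  node 2: ⊤
  node 3: ⊤
  node 4: 1
  node 5: 1
  node 6: ⊤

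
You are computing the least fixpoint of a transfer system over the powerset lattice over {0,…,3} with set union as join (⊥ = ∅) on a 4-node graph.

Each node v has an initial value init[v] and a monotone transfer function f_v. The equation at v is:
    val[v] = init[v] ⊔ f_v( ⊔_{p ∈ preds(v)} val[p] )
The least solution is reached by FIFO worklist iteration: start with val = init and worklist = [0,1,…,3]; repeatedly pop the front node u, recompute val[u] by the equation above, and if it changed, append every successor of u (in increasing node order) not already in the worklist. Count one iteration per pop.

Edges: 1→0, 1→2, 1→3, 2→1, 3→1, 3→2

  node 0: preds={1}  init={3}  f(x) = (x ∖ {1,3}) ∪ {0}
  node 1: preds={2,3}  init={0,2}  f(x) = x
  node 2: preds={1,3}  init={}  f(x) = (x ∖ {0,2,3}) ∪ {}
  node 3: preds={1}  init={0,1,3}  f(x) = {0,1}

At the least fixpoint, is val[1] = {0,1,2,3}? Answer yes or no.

yes

Iteration log — 6 steps:
  step 1. node 0  ⊔preds={0,2}  new={0,2,3}  old={3}  +wl: 
  step 2. node 1  ⊔preds={0,1,3}  new={0,1,2,3}  old={0,2}  +wl: 0
  step 3. node 2  ⊔preds={0,1,2,3}  new={1}  old={}  +wl: 1
  step 4. node 3  ⊔preds={0,1,2,3}  new={0,1,3}  stable
  step 5. node 0  ⊔preds={0,1,2,3}  new={0,2,3}  stable
  step 6. node 1  ⊔preds={0,1,3}  new={0,1,2,3}  stable

Least fixpoint reached:
  node 0: {0,2,3}
  node 1: {0,1,2,3}
  node 2: {1}
  node 3: {0,1,3}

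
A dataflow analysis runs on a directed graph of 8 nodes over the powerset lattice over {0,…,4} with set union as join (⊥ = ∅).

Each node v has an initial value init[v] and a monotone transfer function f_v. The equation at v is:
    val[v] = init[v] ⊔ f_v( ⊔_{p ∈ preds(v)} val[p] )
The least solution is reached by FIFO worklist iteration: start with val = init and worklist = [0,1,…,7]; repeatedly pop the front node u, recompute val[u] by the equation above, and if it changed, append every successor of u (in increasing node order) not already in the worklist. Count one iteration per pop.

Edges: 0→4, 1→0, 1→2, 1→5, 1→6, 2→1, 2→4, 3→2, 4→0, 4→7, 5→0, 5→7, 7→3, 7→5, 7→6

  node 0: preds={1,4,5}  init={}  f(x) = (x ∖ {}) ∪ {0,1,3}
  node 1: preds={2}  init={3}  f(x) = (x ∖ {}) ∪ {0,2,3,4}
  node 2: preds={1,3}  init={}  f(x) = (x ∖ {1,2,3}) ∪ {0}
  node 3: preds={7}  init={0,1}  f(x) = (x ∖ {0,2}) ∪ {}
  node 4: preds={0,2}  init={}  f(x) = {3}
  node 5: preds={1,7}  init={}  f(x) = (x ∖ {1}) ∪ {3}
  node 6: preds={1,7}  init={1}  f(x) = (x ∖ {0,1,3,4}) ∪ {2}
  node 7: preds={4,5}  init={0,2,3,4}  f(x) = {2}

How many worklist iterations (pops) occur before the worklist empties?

12

Iteration log — 12 steps:
  step 1. node 0  ⊔preds={3}  new={0,1,3}  old={}  +wl: 
  step 2. node 1  ⊔preds={}  new={0,2,3,4}  old={3}  +wl: 0
  step 3. node 2  ⊔preds={0,1,2,3,4}  new={0,4}  old={}  +wl: 1
  step 4. node 3  ⊔preds={0,2,3,4}  new={0,1,3,4}  old={0,1}  +wl: 2
  step 5. node 4  ⊔preds={0,1,3,4}  new={3}  old={}  +wl: 
  step 6. node 5  ⊔preds={0,2,3,4}  new={0,2,3,4}  old={}  +wl: 
  step 7. node 6  ⊔preds={0,2,3,4}  new={1,2}  old={1}  +wl: 
  step 8. node 7  ⊔preds={0,2,3,4}  new={0,2,3,4}  stable
  step 9. node 0  ⊔preds={0,2,3,4}  new={0,1,2,3,4}  old={0,1,3}  +wl: 4
  step 10. node 1  ⊔preds={0,4}  new={0,2,3,4}  stable
  step 11. node 2  ⊔preds={0,1,2,3,4}  new={0,4}  stable
  step 12. node 4  ⊔preds={0,1,2,3,4}  new={3}  stable

Least fixpoint reached:
  node 0: {0,1,2,3,4}
  node 1: {0,2,3,4}
  node 2: {0,4}
  node 3: {0,1,3,4}
  node 4: {3}
  node 5: {0,2,3,4}
  node 6: {1,2}
  node 7: {0,2,3,4}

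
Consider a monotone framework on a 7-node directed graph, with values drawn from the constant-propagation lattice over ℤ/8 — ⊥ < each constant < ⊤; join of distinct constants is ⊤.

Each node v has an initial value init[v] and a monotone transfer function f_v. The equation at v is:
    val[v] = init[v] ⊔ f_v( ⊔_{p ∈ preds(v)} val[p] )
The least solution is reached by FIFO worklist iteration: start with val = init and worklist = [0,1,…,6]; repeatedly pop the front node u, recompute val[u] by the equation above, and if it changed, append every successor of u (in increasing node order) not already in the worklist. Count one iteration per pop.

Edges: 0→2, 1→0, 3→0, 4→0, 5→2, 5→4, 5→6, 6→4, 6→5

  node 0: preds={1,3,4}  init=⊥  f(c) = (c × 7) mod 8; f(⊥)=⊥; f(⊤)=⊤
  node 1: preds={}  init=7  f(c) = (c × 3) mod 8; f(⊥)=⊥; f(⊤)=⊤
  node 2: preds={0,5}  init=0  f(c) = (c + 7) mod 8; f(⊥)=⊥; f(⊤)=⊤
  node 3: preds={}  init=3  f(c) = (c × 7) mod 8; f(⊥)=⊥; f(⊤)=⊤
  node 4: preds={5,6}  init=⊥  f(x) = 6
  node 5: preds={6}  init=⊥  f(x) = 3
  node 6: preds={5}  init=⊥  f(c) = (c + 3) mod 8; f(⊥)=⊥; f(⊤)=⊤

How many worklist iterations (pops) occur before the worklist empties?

11

Trace (11 dequeues):
  [1] u=0 | in ⊤ | out ⊤ | prev ⊥ | push {}
  [2] u=1 | in ⊥ | out 7 | ==
  [3] u=2 | in ⊤ | out ⊤ | prev 0 | push {}
  [4] u=3 | in ⊥ | out 3 | ==
  [5] u=4 | in ⊥ | out 6 | prev ⊥ | push {0}
  [6] u=5 | in ⊥ | out 3 | prev ⊥ | push {2,4}
  [7] u=6 | in 3 | out 6 | prev ⊥ | push {5}
  [8] u=0 | in ⊤ | out ⊤ | ==
  [9] u=2 | in ⊤ | out ⊤ | ==
  [10] u=4 | in ⊤ | out 6 | ==
  [11] u=5 | in 6 | out 3 | ==

Converged values:
  [0] ⊤
  [1] 7
  [2] ⊤
  [3] 3
  [4] 6
  [5] 3
  [6] 6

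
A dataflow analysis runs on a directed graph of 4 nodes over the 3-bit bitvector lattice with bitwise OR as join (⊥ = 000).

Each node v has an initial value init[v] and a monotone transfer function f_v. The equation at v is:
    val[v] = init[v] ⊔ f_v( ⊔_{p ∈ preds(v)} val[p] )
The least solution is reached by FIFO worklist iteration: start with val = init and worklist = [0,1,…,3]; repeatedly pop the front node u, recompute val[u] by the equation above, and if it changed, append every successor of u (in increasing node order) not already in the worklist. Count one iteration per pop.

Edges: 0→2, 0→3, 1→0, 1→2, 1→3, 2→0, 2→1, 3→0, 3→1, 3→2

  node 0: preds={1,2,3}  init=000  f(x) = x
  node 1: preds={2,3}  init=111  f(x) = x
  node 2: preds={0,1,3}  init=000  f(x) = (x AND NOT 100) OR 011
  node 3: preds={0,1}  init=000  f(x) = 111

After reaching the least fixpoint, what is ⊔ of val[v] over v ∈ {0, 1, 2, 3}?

111

Trace (7 dequeues):
  [1] u=0 | in 111 | out 111 | prev 000 | push {}
  [2] u=1 | in 000 | out 111 | ==
  [3] u=2 | in 111 | out 011 | prev 000 | push {0,1}
  [4] u=3 | in 111 | out 111 | prev 000 | push {2}
  [5] u=0 | in 111 | out 111 | ==
  [6] u=1 | in 111 | out 111 | ==
  [7] u=2 | in 111 | out 011 | ==

Converged values:
  [0] 111
  [1] 111
  [2] 011
  [3] 111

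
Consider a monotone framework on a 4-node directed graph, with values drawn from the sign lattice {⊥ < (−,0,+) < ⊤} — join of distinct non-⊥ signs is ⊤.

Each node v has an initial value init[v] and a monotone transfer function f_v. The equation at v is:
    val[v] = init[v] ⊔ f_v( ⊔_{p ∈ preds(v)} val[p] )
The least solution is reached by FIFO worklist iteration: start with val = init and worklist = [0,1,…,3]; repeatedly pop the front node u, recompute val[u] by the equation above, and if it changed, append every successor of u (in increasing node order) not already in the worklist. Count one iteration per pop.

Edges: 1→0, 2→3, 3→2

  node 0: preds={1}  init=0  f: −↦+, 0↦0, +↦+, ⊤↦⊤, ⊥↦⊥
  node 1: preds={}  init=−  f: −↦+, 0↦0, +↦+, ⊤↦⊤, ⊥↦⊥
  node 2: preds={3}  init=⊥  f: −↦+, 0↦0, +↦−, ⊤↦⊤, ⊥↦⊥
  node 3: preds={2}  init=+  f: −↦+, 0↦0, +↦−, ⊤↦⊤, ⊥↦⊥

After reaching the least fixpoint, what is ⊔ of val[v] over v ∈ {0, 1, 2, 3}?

⊤

Worklist (4 pops):
  #1 pop 0: in=− → ⊤ (was 0); enqueue []
  #2 pop 1: in=⊥ → − (no change)
  #3 pop 2: in=+ → − (was ⊥); enqueue []
  #4 pop 3: in=− → + (no change)

Fixpoint:
  val[0] = ⊤
  val[1] = −
  val[2] = −
  val[3] = +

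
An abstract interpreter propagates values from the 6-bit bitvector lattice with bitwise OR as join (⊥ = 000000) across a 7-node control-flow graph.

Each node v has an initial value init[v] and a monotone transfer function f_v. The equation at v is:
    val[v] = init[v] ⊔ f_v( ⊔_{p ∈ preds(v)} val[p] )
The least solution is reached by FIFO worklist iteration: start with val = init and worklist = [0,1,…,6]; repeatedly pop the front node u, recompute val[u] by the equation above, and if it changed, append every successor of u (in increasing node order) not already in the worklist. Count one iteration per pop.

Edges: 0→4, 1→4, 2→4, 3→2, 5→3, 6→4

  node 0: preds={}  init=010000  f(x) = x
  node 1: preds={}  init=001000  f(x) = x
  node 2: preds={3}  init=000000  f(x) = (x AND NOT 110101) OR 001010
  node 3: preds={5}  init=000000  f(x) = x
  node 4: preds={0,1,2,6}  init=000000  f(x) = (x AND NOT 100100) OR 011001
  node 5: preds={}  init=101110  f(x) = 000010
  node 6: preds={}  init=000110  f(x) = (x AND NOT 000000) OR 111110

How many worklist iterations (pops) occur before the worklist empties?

Worklist (9 pops):
  #1 pop 0: in=000000 → 010000 (no change)
  #2 pop 1: in=000000 → 001000 (no change)
  #3 pop 2: in=000000 → 001010 (was 000000); enqueue []
  #4 pop 3: in=101110 → 101110 (was 000000); enqueue [2]
  #5 pop 4: in=011110 → 011011 (was 000000); enqueue []
  #6 pop 5: in=000000 → 101110 (no change)
  #7 pop 6: in=000000 → 111110 (was 000110); enqueue [4]
  #8 pop 2: in=101110 → 001010 (no change)
  #9 pop 4: in=111110 → 011011 (no change)

Fixpoint:
  val[0] = 010000
  val[1] = 001000
  val[2] = 001010
  val[3] = 101110
  val[4] = 011011
  val[5] = 101110
  val[6] = 111110

9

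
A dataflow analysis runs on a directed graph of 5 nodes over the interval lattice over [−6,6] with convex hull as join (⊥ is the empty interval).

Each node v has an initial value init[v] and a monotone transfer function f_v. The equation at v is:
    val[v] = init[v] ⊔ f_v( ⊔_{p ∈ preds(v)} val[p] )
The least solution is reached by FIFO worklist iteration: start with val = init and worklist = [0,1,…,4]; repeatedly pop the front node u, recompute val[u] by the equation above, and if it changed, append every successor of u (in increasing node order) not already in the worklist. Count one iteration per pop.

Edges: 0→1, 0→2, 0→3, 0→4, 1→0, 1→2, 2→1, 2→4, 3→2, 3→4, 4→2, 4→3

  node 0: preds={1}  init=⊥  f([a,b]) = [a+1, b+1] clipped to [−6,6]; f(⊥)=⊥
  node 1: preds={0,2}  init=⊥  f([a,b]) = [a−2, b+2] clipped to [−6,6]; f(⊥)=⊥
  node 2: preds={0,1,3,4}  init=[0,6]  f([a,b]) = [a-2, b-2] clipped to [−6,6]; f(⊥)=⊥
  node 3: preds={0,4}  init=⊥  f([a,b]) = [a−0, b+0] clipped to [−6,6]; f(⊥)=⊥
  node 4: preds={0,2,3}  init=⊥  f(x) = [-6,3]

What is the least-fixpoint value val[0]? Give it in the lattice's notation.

Worklist (15 pops):
  #1 pop 0: in=⊥ → ⊥ (no change)
  #2 pop 1: in=[0,6] → [-2,6] (was ⊥); enqueue [0]
  #3 pop 2: in=[-2,6] → [-4,6] (was [0,6]); enqueue [1]
  #4 pop 3: in=⊥ → ⊥ (no change)
  #5 pop 4: in=[-4,6] → [-6,3] (was ⊥); enqueue [2,3]
  #6 pop 0: in=[-2,6] → [-1,6] (was ⊥); enqueue [4]
  #7 pop 1: in=[-4,6] → [-6,6] (was [-2,6]); enqueue [0]
  #8 pop 2: in=[-6,6] → [-6,6] (was [-4,6]); enqueue [1]
  #9 pop 3: in=[-6,6] → [-6,6] (was ⊥); enqueue [2]
  #10 pop 4: in=[-6,6] → [-6,3] (no change)
  #11 pop 0: in=[-6,6] → [-5,6] (was [-1,6]); enqueue [3,4]
  #12 pop 1: in=[-6,6] → [-6,6] (no change)
  #13 pop 2: in=[-6,6] → [-6,6] (no change)
  #14 pop 3: in=[-6,6] → [-6,6] (no change)
  #15 pop 4: in=[-6,6] → [-6,3] (no change)

Fixpoint:
  val[0] = [-5,6]
  val[1] = [-6,6]
  val[2] = [-6,6]
  val[3] = [-6,6]
  val[4] = [-6,3]

[-5,6]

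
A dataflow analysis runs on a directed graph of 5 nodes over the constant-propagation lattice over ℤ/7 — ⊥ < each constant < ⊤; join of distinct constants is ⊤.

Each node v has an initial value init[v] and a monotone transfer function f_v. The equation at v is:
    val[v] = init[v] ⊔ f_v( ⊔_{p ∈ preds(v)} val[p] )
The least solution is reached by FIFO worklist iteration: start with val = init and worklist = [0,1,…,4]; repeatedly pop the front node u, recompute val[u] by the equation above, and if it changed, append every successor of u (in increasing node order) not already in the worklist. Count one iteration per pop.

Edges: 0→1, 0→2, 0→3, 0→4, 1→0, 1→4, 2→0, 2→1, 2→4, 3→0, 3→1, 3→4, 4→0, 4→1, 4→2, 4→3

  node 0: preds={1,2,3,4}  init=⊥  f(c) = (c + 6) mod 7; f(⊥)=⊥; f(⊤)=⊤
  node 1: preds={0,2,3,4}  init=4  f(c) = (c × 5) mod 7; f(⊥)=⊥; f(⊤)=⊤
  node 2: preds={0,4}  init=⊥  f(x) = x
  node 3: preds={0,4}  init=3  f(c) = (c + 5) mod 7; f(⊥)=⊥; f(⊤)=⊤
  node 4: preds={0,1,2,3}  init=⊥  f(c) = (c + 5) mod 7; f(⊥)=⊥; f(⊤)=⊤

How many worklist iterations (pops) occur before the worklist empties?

9

Trace (9 dequeues):
  [1] u=0 | in ⊤ | out ⊤ | prev ⊥ | push {}
  [2] u=1 | in ⊤ | out ⊤ | prev 4 | push {0}
  [3] u=2 | in ⊤ | out ⊤ | prev ⊥ | push {1}
  [4] u=3 | in ⊤ | out ⊤ | prev 3 | push {}
  [5] u=4 | in ⊤ | out ⊤ | prev ⊥ | push {2,3}
  [6] u=0 | in ⊤ | out ⊤ | ==
  [7] u=1 | in ⊤ | out ⊤ | ==
  [8] u=2 | in ⊤ | out ⊤ | ==
  [9] u=3 | in ⊤ | out ⊤ | ==

Converged values:
  [0] ⊤
  [1] ⊤
  [2] ⊤
  [3] ⊤
  [4] ⊤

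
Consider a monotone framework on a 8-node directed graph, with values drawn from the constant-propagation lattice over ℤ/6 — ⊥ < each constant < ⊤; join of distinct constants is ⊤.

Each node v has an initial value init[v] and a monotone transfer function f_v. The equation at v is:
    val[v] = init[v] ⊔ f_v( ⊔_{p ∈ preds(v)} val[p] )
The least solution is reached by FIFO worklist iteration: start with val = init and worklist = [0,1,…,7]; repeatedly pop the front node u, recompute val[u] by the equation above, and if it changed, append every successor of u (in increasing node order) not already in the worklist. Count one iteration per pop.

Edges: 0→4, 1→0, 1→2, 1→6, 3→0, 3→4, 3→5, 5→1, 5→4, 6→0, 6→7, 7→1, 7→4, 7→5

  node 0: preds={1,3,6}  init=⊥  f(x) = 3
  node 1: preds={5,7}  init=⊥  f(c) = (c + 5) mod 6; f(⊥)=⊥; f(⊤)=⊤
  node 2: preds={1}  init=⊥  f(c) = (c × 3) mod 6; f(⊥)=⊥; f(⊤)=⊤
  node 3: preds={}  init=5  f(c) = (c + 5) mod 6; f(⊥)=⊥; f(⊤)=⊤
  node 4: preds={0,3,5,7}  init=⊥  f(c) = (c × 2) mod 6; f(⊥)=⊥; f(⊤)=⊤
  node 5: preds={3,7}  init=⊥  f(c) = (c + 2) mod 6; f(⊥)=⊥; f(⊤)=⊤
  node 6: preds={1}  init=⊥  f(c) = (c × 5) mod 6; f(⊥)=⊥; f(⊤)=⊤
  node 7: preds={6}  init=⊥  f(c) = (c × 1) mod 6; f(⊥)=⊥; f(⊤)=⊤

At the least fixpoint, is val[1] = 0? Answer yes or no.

no

Iteration log — 28 steps:
  step 1. node 0  ⊔preds=5  new=3  old=⊥  +wl: 
  step 2. node 1  ⊔preds=⊥  new=⊥  stable
  step 3. node 2  ⊔preds=⊥  new=⊥  stable
  step 4. node 3  ⊔preds=⊥  new=5  stable
  step 5. node 4  ⊔preds=⊤  new=⊤  old=⊥  +wl: 
  step 6. node 5  ⊔preds=5  new=1  old=⊥  +wl: 1,4
  step 7. node 6  ⊔preds=⊥  new=⊥  stable
  step 8. node 7  ⊔preds=⊥  new=⊥  stable
  step 9. node 1  ⊔preds=1  new=0  old=⊥  +wl: 0,2,6
  step 10. node 4  ⊔preds=⊤  new=⊤  stable
  step 11. node 0  ⊔preds=⊤  new=3  stable
  step 12. node 2  ⊔preds=0  new=0  old=⊥  +wl: 
  step 13. node 6  ⊔preds=0  new=0  old=⊥  +wl: 0,7
  step 14. node 0  ⊔preds=⊤  new=3  stable
  step 15. node 7  ⊔preds=0  new=0  old=⊥  +wl: 1,4,5
  step 16. node 1  ⊔preds=⊤  new=⊤  old=0  +wl: 0,2,6
  step 17. node 4  ⊔preds=⊤  new=⊤  stable
  step 18. node 5  ⊔preds=⊤  new=⊤  old=1  +wl: 1,4
  step 19. node 0  ⊔preds=⊤  new=3  stable
  step 20. node 2  ⊔preds=⊤  new=⊤  old=0  +wl: 
  step 21. node 6  ⊔preds=⊤  new=⊤  old=0  +wl: 0,7
  step 22. node 1  ⊔preds=⊤  new=⊤  stable
  step 23. node 4  ⊔preds=⊤  new=⊤  stable
  step 24. node 0  ⊔preds=⊤  new=3  stable
  step 25. node 7  ⊔preds=⊤  new=⊤  old=0  +wl: 1,4,5
  step 26. node 1  ⊔preds=⊤  new=⊤  stable
  step 27. node 4  ⊔preds=⊤  new=⊤  stable
  step 28. node 5  ⊔preds=⊤  new=⊤  stable

Least fixpoint reached:
  node 0: 3
  node 1: ⊤
  node 2: ⊤
  node 3: 5
  node 4: ⊤
  node 5: ⊤
  node 6: ⊤
  node 7: ⊤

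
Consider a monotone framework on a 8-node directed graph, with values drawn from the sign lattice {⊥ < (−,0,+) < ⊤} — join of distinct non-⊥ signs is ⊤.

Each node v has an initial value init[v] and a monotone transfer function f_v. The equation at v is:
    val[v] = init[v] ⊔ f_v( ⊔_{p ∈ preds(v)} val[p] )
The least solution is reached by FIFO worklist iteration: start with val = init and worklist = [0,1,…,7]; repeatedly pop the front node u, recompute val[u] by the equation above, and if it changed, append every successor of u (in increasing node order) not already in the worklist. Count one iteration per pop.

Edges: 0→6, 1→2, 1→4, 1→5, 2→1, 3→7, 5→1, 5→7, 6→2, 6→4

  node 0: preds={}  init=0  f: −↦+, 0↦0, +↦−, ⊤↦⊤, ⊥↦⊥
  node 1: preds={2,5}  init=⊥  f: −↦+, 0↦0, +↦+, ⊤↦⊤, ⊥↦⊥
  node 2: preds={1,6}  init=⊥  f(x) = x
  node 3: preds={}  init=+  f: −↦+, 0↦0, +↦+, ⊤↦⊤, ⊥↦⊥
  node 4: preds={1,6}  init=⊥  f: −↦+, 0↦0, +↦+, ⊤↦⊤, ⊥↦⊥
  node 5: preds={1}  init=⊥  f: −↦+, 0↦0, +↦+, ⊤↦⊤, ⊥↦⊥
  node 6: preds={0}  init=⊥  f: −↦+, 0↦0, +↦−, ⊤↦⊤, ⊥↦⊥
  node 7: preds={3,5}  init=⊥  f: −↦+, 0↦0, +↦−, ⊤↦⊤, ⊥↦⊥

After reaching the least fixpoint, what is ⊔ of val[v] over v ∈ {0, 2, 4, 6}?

Trace (16 dequeues):
  [1] u=0 | in ⊥ | out 0 | ==
  [2] u=1 | in ⊥ | out ⊥ | ==
  [3] u=2 | in ⊥ | out ⊥ | ==
  [4] u=3 | in ⊥ | out + | ==
  [5] u=4 | in ⊥ | out ⊥ | ==
  [6] u=5 | in ⊥ | out ⊥ | ==
  [7] u=6 | in 0 | out 0 | prev ⊥ | push {2,4}
  [8] u=7 | in + | out − | prev ⊥ | push {}
  [9] u=2 | in 0 | out 0 | prev ⊥ | push {1}
  [10] u=4 | in 0 | out 0 | prev ⊥ | push {}
  [11] u=1 | in 0 | out 0 | prev ⊥ | push {2,4,5}
  [12] u=2 | in 0 | out 0 | ==
  [13] u=4 | in 0 | out 0 | ==
  [14] u=5 | in 0 | out 0 | prev ⊥ | push {1,7}
  [15] u=1 | in 0 | out 0 | ==
  [16] u=7 | in ⊤ | out ⊤ | prev − | push {}

Converged values:
  [0] 0
  [1] 0
  [2] 0
  [3] +
  [4] 0
  [5] 0
  [6] 0
  [7] ⊤

0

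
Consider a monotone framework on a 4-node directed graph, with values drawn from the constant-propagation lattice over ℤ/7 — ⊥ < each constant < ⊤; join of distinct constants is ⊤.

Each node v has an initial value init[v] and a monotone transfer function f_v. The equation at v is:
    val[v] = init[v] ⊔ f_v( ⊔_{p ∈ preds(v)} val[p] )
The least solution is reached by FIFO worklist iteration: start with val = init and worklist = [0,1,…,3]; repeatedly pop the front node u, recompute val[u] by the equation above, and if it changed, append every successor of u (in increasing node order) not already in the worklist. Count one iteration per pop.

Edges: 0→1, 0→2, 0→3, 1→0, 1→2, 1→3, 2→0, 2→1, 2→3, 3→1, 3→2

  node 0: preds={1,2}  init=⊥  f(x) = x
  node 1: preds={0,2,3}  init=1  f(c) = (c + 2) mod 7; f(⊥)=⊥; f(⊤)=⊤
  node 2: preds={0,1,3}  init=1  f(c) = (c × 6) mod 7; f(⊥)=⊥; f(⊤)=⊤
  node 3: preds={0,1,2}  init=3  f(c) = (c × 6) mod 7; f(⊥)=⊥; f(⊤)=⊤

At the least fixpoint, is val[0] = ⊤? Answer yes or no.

yes

Worklist (8 pops):
  #1 pop 0: in=1 → 1 (was ⊥); enqueue []
  #2 pop 1: in=⊤ → ⊤ (was 1); enqueue [0]
  #3 pop 2: in=⊤ → ⊤ (was 1); enqueue [1]
  #4 pop 3: in=⊤ → ⊤ (was 3); enqueue [2]
  #5 pop 0: in=⊤ → ⊤ (was 1); enqueue [3]
  #6 pop 1: in=⊤ → ⊤ (no change)
  #7 pop 2: in=⊤ → ⊤ (no change)
  #8 pop 3: in=⊤ → ⊤ (no change)

Fixpoint:
  val[0] = ⊤
  val[1] = ⊤
  val[2] = ⊤
  val[3] = ⊤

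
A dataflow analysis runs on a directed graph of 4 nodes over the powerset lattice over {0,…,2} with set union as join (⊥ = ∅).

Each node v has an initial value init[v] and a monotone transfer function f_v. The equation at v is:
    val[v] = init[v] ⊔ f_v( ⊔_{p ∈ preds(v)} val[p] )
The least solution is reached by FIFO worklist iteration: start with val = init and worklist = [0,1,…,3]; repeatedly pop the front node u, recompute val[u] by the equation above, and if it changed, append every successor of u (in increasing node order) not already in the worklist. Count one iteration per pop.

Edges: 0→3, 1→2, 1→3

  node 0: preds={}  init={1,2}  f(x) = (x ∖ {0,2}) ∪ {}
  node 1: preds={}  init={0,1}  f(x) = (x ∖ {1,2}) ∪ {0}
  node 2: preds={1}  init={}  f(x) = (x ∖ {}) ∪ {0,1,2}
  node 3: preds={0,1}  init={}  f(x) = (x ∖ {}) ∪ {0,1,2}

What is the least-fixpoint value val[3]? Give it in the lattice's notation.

Trace (4 dequeues):
  [1] u=0 | in {} | out {1,2} | ==
  [2] u=1 | in {} | out {0,1} | ==
  [3] u=2 | in {0,1} | out {0,1,2} | prev {} | push {}
  [4] u=3 | in {0,1,2} | out {0,1,2} | prev {} | push {}

Converged values:
  [0] {1,2}
  [1] {0,1}
  [2] {0,1,2}
  [3] {0,1,2}

{0,1,2}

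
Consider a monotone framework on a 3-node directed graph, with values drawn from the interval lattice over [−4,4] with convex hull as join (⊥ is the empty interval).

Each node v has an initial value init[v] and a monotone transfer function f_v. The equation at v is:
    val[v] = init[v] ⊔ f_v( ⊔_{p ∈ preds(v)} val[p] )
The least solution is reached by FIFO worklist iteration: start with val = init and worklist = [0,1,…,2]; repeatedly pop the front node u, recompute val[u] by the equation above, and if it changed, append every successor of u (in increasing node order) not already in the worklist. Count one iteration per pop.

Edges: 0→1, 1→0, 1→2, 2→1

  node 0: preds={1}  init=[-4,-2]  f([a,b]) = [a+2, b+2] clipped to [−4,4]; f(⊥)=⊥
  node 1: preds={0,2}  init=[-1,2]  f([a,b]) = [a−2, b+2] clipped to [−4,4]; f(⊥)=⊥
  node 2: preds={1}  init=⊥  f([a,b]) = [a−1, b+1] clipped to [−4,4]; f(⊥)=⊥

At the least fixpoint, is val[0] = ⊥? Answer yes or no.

Iteration log — 5 steps:
  step 1. node 0  ⊔preds=[-1,2]  new=[-4,4]  old=[-4,-2]  +wl: 
  step 2. node 1  ⊔preds=[-4,4]  new=[-4,4]  old=[-1,2]  +wl: 0
  step 3. node 2  ⊔preds=[-4,4]  new=[-4,4]  old=⊥  +wl: 1
  step 4. node 0  ⊔preds=[-4,4]  new=[-4,4]  stable
  step 5. node 1  ⊔preds=[-4,4]  new=[-4,4]  stable

Least fixpoint reached:
  node 0: [-4,4]
  node 1: [-4,4]
  node 2: [-4,4]

no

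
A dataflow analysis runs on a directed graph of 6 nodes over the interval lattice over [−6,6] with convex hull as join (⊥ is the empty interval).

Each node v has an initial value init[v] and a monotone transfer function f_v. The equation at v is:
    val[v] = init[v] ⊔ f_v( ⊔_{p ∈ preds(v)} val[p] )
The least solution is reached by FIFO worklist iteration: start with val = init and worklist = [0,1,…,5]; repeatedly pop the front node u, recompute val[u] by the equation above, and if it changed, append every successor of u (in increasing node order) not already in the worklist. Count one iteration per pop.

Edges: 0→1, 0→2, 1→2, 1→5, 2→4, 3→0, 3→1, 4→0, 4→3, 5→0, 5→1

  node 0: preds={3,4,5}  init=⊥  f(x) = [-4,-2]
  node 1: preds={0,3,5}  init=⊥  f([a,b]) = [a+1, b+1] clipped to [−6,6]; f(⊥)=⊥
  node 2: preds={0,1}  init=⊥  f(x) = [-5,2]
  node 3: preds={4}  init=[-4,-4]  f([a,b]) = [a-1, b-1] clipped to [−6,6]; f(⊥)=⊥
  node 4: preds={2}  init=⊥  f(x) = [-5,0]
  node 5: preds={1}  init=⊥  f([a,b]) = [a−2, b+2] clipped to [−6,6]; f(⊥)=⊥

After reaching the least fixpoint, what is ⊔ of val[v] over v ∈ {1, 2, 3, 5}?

Worklist (20 pops):
  #1 pop 0: in=[-4,-4] → [-4,-2] (was ⊥); enqueue []
  #2 pop 1: in=[-4,-2] → [-3,-1] (was ⊥); enqueue []
  #3 pop 2: in=[-4,-1] → [-5,2] (was ⊥); enqueue []
  #4 pop 3: in=⊥ → [-4,-4] (no change)
  #5 pop 4: in=[-5,2] → [-5,0] (was ⊥); enqueue [0,3]
  #6 pop 5: in=[-3,-1] → [-5,1] (was ⊥); enqueue [1]
  #7 pop 0: in=[-5,1] → [-4,-2] (no change)
  #8 pop 3: in=[-5,0] → [-6,-1] (was [-4,-4]); enqueue [0]
  #9 pop 1: in=[-6,1] → [-5,2] (was [-3,-1]); enqueue [2,5]
  #10 pop 0: in=[-6,1] → [-4,-2] (no change)
  #11 pop 2: in=[-5,2] → [-5,2] (no change)
  #12 pop 5: in=[-5,2] → [-6,4] (was [-5,1]); enqueue [0,1]
  #13 pop 0: in=[-6,4] → [-4,-2] (no change)
  #14 pop 1: in=[-6,4] → [-5,5] (was [-5,2]); enqueue [2,5]
  #15 pop 2: in=[-5,5] → [-5,2] (no change)
  #16 pop 5: in=[-5,5] → [-6,6] (was [-6,4]); enqueue [0,1]
  #17 pop 0: in=[-6,6] → [-4,-2] (no change)
  #18 pop 1: in=[-6,6] → [-5,6] (was [-5,5]); enqueue [2,5]
  #19 pop 2: in=[-5,6] → [-5,2] (no change)
  #20 pop 5: in=[-5,6] → [-6,6] (no change)

Fixpoint:
  val[0] = [-4,-2]
  val[1] = [-5,6]
  val[2] = [-5,2]
  val[3] = [-6,-1]
  val[4] = [-5,0]
  val[5] = [-6,6]

[-6,6]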